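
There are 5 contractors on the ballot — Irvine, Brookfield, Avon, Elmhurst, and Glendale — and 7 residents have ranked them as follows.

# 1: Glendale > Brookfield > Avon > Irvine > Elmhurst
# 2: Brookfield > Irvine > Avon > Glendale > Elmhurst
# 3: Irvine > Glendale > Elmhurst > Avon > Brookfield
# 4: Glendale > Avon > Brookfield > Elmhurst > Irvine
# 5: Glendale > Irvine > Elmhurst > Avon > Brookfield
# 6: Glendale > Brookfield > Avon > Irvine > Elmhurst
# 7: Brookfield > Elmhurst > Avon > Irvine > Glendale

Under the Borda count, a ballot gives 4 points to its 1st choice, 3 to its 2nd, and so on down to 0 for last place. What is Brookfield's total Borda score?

Borda scores:
  Irvine: 1 + 3 + 4 + 0 + 3 + 1 + 1 = 13
  Brookfield: 3 + 4 + 0 + 2 + 0 + 3 + 4 = 16
  Avon: 2 + 2 + 1 + 3 + 1 + 2 + 2 = 13
  Elmhurst: 0 + 0 + 2 + 1 + 2 + 0 + 3 = 8
  Glendale: 4 + 1 + 3 + 4 + 4 + 4 + 0 = 20

16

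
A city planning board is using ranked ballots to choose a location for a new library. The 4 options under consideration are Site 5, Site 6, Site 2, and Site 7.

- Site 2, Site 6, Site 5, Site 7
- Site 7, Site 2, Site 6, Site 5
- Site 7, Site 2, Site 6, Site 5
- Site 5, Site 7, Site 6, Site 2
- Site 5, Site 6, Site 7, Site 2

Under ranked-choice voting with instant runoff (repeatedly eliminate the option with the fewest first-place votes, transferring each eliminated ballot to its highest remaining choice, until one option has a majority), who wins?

Site 5

Round 1: Site 5 2, Site 7 2, Site 2 1, Site 6 0. Site 6 has the fewest and is eliminated.
Round 2: Site 5 2, Site 7 2, Site 2 1. Site 2 has the fewest and is eliminated.
Round 3: Site 5 3, Site 7 2. Site 5 has a majority.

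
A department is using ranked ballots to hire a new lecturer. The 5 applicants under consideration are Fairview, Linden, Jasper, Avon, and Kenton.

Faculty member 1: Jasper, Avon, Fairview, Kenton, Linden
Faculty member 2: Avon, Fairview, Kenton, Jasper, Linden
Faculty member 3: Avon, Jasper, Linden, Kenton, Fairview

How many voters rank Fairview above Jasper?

1

Ballots ranking Fairview above Jasper: 1.
Ballots ranking Jasper above Fairview: 2.
So 1 of 3 voters prefer Fairview to Jasper.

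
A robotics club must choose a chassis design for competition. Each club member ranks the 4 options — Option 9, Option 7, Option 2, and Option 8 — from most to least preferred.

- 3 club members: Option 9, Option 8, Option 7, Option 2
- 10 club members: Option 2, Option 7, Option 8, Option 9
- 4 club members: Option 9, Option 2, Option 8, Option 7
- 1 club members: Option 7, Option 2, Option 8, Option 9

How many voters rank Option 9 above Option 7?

Ballots ranking Option 9 above Option 7: 3+4 = 7.
Ballots ranking Option 7 above Option 9: 10+1 = 11.
So 7 of 18 voters prefer Option 9 to Option 7.

7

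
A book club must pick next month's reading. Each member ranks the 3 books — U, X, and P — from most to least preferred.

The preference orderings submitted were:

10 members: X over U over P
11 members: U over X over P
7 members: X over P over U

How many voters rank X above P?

28

Ballots ranking X above P: 10+11+7 = 28.
Ballots ranking P above X: 0.
So 28 of 28 voters prefer X to P.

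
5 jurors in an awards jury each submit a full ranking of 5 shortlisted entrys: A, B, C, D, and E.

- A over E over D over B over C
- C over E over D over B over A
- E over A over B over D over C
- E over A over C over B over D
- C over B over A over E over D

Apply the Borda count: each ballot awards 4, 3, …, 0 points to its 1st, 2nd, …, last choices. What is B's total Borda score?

Borda scores:
  A: 4 + 0 + 3 + 3 + 2 = 12
  B: 1 + 1 + 2 + 1 + 3 = 8
  C: 0 + 4 + 0 + 2 + 4 = 10
  D: 2 + 2 + 1 + 0 + 0 = 5
  E: 3 + 3 + 4 + 4 + 1 = 15

8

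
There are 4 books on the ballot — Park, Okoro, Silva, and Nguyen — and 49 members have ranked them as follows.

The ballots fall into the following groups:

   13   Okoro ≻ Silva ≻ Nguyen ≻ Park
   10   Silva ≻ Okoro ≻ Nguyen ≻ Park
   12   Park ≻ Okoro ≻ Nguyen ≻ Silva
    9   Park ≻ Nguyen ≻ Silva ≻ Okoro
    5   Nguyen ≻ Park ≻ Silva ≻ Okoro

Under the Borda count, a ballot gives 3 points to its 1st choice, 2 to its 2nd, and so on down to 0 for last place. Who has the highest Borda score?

Borda scores:
  Park: 13·0 + 10·0 + 12·3 + 9·3 + 5·2 = 73
  Okoro: 13·3 + 10·2 + 12·2 + 9·0 + 5·0 = 83
  Silva: 13·2 + 10·3 + 12·0 + 9·1 + 5·1 = 70
  Nguyen: 13·1 + 10·1 + 12·1 + 9·2 + 5·3 = 68
Okoro has the highest total.

Okoro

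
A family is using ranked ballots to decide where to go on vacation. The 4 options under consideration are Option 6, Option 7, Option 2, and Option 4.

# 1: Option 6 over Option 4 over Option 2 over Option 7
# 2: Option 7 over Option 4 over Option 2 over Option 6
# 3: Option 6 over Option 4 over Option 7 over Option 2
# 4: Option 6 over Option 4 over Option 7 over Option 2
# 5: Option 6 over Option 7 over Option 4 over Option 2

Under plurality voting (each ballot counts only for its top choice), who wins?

First-place vote totals:
  Option 6: 4
  Option 7: 1
  Option 2: 0
  Option 4: 0
Option 6 has the most first-place votes.

Option 6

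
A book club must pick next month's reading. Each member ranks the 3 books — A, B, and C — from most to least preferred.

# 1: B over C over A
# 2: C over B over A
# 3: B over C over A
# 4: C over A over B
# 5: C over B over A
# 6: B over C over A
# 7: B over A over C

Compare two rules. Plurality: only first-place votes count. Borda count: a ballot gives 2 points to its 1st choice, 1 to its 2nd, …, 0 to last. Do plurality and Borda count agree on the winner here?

Yes

Plurality first-place counts: A 0, B 4, C 3 → B.
Borda totals: A 2, B 10, C 9 → B.
The two rules agree on B.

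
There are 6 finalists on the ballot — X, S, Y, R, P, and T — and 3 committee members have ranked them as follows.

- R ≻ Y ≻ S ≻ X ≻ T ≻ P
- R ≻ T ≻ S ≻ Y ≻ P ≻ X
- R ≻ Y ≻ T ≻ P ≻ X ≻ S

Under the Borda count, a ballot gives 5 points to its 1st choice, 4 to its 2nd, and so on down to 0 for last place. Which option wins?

R

Borda scores:
  X: 2 + 0 + 1 = 3
  S: 3 + 3 + 0 = 6
  Y: 4 + 2 + 4 = 10
  R: 5 + 5 + 5 = 15
  P: 0 + 1 + 2 = 3
  T: 1 + 4 + 3 = 8
R has the highest total.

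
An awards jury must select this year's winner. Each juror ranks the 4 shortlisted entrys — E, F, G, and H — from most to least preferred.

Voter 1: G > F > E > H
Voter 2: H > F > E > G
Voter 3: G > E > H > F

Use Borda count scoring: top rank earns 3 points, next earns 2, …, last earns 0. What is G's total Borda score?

6

Borda scores:
  E: 1 + 1 + 2 = 4
  F: 2 + 2 + 0 = 4
  G: 3 + 0 + 3 = 6
  H: 0 + 3 + 1 = 4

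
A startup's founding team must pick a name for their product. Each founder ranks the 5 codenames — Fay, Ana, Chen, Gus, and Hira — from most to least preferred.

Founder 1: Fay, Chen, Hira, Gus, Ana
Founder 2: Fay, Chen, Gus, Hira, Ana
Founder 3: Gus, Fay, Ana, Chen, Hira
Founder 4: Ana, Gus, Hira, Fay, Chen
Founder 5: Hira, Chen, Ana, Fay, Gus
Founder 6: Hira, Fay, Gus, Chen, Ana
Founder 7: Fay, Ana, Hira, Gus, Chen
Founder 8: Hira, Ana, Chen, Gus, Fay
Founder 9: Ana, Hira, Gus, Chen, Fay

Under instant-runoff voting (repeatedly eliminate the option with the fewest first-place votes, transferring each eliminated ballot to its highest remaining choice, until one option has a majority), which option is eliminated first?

Round 1: Fay 3, Hira 3, Ana 2, Gus 1, Chen 0. Chen has the fewest and is eliminated.
Round 2: Fay 3, Hira 3, Ana 2, Gus 1. Gus has the fewest and is eliminated.
Round 3: Fay 4, Hira 3, Ana 2. Ana has the fewest and is eliminated.
Round 4: Hira 5, Fay 4. Hira has a majority.

Chen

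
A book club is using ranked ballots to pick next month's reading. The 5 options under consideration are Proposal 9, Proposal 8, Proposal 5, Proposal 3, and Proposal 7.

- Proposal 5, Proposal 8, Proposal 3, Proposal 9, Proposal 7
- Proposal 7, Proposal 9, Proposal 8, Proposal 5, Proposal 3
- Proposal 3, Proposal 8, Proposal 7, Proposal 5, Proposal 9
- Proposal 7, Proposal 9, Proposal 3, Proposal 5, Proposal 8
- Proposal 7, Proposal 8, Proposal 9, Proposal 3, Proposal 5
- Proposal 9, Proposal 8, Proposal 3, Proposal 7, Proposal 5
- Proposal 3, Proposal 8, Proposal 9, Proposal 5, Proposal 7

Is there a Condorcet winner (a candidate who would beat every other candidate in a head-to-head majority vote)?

Head-to-head results (7 voters total):
Proposal 9 vs Proposal 8: Proposal 8 wins 4–3.
Proposal 9 vs Proposal 5: Proposal 9 wins 5–2.
Proposal 9 vs Proposal 3: Proposal 9 wins 4–3.
Proposal 9 vs Proposal 7: Proposal 7 wins 4–3.
Proposal 8 vs Proposal 5: Proposal 8 wins 5–2.
Proposal 8 vs Proposal 3: Proposal 8 wins 4–3.
Proposal 8 vs Proposal 7: Proposal 8 wins 4–3.
Proposal 5 vs Proposal 3: Proposal 3 wins 5–2.
Proposal 5 vs Proposal 7: Proposal 7 wins 5–2.
Proposal 3 vs Proposal 7: Proposal 3 wins 4–3.
Proposal 8 beats each rival — Proposal 9 (4–3), Proposal 5 (5–2), Proposal 3 (4–3), Proposal 7 (4–3) — so Proposal 8 is the Condorcet winner.

Yes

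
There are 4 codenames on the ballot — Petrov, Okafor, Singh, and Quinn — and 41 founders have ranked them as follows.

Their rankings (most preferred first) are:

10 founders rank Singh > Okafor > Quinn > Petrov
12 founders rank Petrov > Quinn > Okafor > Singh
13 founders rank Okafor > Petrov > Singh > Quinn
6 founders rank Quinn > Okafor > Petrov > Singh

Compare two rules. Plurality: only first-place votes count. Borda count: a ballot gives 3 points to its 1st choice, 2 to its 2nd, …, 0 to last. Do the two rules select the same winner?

Yes

Plurality first-place counts: Petrov 12, Okafor 13, Singh 10, Quinn 6 → Okafor.
Borda totals: Petrov 68, Okafor 83, Singh 43, Quinn 52 → Okafor.
The two rules agree on Okafor.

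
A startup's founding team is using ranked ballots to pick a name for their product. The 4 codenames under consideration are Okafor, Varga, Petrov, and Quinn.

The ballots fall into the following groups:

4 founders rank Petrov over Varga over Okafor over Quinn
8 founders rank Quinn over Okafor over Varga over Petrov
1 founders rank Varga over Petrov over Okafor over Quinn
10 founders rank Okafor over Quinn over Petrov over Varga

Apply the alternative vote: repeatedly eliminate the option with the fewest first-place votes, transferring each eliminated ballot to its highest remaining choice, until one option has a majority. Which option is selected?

Round 1: Okafor 10, Quinn 8, Petrov 4, Varga 1. Varga has the fewest and is eliminated.
Round 2: Okafor 10, Quinn 8, Petrov 5. Petrov has the fewest and is eliminated.
Round 3: Okafor 15, Quinn 8. Okafor has a majority.

Okafor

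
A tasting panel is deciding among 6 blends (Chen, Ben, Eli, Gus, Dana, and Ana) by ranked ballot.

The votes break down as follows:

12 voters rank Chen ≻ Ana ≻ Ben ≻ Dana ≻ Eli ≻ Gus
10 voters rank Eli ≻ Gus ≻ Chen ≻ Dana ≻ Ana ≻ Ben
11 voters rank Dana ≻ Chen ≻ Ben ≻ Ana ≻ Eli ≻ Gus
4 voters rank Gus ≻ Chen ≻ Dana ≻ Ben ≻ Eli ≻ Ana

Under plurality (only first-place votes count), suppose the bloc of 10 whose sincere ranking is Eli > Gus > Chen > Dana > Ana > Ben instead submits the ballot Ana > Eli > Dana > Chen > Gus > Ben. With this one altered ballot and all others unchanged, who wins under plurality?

Chen

First-place totals with the altered ballot: Chen 12, Ben 0, Eli 0, Gus 4, Dana 11, Ana 10.
The winner is unchanged: still Chen.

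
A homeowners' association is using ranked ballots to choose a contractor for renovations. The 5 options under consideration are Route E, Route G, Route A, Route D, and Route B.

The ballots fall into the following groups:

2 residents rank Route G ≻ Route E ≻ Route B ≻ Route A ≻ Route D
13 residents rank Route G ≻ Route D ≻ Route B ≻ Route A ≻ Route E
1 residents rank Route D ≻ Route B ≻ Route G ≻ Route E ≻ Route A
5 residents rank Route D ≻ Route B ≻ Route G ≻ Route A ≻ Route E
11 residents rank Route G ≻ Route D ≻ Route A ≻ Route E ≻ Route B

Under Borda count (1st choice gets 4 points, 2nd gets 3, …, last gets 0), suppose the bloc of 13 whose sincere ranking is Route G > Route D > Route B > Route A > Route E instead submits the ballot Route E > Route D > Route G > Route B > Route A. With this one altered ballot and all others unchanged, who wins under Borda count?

Borda totals with the altered ballot: Route E 70, Route G 90, Route A 29, Route D 96, Route B 35.
The switch changes the winner from Route G to Route D.

Route D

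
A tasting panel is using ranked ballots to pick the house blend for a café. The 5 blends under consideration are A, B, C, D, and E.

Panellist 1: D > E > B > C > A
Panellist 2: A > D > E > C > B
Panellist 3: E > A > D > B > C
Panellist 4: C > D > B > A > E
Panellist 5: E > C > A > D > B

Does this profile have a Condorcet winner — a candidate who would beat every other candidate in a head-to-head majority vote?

Head-to-head results (5 voters total):
A vs B: A wins 3–2.
A vs C: C wins 3–2.
A vs D: A wins 3–2.
A vs E: E wins 3–2.
B vs C: C wins 3–2.
B vs D: D wins 5–0.
B vs E: E wins 4–1.
C vs D: D wins 3–2.
C vs E: E wins 4–1.
D vs E: D wins 3–2.
No candidate beats all others: A beats D beats C beats A, a majority cycle.

No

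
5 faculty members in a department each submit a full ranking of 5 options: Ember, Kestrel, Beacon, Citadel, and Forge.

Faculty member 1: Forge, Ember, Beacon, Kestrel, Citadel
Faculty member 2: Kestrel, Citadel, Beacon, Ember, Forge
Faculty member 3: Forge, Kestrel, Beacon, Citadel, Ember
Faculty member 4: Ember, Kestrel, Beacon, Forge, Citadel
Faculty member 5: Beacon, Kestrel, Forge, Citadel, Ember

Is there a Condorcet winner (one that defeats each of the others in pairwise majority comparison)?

Head-to-head results (5 voters total):
Ember vs Kestrel: Kestrel wins 3–2.
Ember vs Beacon: Beacon wins 3–2.
Ember vs Citadel: Citadel wins 3–2.
Ember vs Forge: Forge wins 3–2.
Kestrel vs Beacon: Kestrel wins 3–2.
Kestrel vs Citadel: Kestrel wins 5–0.
Kestrel vs Forge: Kestrel wins 3–2.
Beacon vs Citadel: Beacon wins 4–1.
Beacon vs Forge: Beacon wins 3–2.
Citadel vs Forge: Forge wins 4–1.
Kestrel beats each rival — Ember (3–2), Beacon (3–2), Citadel (5–0), Forge (3–2) — so Kestrel is the Condorcet winner.

Yes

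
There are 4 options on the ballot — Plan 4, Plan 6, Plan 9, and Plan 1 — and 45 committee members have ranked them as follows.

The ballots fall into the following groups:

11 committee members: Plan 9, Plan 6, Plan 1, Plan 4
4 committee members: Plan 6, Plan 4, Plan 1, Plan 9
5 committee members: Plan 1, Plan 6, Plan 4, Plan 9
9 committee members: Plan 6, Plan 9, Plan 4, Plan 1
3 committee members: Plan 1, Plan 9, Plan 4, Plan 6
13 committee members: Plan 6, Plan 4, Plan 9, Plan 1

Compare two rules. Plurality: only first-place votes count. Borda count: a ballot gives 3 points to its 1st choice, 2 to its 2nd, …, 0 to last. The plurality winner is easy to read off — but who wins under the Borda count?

Plan 6

Plurality first-place counts: Plan 4 0, Plan 6 26, Plan 9 11, Plan 1 8 → Plan 6.
Borda totals: Plan 4 51, Plan 6 110, Plan 9 70, Plan 1 39 → Plan 6.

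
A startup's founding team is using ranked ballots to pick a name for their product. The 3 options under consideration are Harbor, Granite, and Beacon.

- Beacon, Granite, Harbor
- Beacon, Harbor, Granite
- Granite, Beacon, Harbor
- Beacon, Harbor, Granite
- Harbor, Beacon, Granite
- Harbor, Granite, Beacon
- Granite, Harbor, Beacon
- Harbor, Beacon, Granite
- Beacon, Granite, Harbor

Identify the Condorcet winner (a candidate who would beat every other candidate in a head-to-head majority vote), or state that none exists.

Head-to-head results (9 voters total):
Harbor vs Granite: Harbor wins 5–4.
Harbor vs Beacon: Beacon wins 5–4.
Granite vs Beacon: Beacon wins 6–3.
Beacon beats each rival — Harbor (5–4), Granite (6–3) — so Beacon is the Condorcet winner.

Beacon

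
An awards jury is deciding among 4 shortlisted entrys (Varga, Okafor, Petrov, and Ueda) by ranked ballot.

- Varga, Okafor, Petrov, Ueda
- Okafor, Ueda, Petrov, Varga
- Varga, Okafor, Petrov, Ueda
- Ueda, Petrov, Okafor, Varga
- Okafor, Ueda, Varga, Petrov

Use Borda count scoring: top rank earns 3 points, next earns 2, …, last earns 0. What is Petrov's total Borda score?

5

Borda scores:
  Varga: 3 + 0 + 3 + 0 + 1 = 7
  Okafor: 2 + 3 + 2 + 1 + 3 = 11
  Petrov: 1 + 1 + 1 + 2 + 0 = 5
  Ueda: 0 + 2 + 0 + 3 + 2 = 7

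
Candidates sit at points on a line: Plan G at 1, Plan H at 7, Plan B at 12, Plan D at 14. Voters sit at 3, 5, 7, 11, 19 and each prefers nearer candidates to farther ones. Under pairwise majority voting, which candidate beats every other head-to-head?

Plan H

With single-peaked preferences on a line, the Condorcet winner is the candidate closest to the median voter.
The median voter (position 7) is closest to Plan H at 7.
Check: Plan H vs Plan D — voters closer to Plan H: 3 of 5.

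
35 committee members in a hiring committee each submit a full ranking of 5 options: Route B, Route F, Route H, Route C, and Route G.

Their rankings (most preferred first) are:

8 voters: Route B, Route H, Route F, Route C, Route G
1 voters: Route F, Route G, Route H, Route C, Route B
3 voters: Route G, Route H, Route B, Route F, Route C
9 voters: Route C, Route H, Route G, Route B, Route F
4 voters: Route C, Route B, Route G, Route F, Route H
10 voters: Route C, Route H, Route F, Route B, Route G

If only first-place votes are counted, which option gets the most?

First-place vote totals:
  Route B: 8
  Route F: 1
  Route H: 0
  Route C: 23
  Route G: 3
Route C has the most first-place votes.

Route C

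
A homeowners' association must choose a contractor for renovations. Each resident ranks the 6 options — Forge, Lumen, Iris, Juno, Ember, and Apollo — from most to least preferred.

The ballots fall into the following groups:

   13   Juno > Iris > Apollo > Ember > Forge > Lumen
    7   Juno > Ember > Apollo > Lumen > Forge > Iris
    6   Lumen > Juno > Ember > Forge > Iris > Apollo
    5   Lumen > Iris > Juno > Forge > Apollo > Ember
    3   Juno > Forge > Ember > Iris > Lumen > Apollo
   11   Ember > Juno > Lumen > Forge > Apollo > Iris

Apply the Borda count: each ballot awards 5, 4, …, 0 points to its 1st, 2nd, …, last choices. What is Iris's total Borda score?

84

Borda scores:
  Forge: 13·1 + 7·1 + 6·2 + 5·2 + 3·4 + 11·2 = 76
  Lumen: 13·0 + 7·2 + 6·5 + 5·5 + 3·1 + 11·3 = 105
  Iris: 13·4 + 7·0 + 6·1 + 5·4 + 3·2 + 11·0 = 84
  Juno: 13·5 + 7·5 + 6·4 + 5·3 + 3·5 + 11·4 = 198
  Ember: 13·2 + 7·4 + 6·3 + 5·0 + 3·3 + 11·5 = 136
  Apollo: 13·3 + 7·3 + 6·0 + 5·1 + 3·0 + 11·1 = 76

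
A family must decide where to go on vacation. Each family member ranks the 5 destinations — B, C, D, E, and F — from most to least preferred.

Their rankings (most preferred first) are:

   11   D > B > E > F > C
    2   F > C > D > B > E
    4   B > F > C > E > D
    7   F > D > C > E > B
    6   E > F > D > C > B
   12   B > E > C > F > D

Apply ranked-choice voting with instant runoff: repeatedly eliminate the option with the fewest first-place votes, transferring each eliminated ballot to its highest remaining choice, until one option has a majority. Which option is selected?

Round 1: B 16, D 11, F 9, E 6, C 0. C has the fewest and is eliminated.
Round 2: B 16, D 11, F 9, E 6. E has the fewest and is eliminated.
Round 3: B 16, F 15, D 11. D has the fewest and is eliminated.
Round 4: B 27, F 15. B has a majority.

B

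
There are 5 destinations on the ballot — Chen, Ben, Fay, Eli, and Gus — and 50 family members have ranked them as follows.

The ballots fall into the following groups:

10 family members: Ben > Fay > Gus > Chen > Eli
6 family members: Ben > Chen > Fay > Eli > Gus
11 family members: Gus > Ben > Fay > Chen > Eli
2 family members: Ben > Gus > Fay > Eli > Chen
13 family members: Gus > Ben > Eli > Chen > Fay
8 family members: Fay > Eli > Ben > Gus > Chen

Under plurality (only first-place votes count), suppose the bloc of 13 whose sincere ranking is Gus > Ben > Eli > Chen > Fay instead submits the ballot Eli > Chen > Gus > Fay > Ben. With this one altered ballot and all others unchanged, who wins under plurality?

Ben

First-place totals with the altered ballot: Chen 0, Ben 18, Fay 8, Eli 13, Gus 11.
The switch changes the winner from Gus to Ben.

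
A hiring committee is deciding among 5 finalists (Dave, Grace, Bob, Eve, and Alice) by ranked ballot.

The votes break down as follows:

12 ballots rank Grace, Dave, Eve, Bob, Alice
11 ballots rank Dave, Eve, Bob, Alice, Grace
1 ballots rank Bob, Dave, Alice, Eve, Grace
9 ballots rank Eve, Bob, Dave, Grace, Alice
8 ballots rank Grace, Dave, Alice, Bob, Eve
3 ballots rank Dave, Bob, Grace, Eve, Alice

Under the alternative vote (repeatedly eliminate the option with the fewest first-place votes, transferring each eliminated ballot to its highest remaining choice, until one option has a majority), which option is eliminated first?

Round 1: Grace 20, Dave 14, Eve 9, Bob 1, Alice 0. Alice has the fewest and is eliminated.
Round 2: Grace 20, Dave 14, Eve 9, Bob 1. Bob has the fewest and is eliminated.
Round 3: Grace 20, Dave 15, Eve 9. Eve has the fewest and is eliminated.
Round 4: Dave 24, Grace 20. Dave has a majority.

Alice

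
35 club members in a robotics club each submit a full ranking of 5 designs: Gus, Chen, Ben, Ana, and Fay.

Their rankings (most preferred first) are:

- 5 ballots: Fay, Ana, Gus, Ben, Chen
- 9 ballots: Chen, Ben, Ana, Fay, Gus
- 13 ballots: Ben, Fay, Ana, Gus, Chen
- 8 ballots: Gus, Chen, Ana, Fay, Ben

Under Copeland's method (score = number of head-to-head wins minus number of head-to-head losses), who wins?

Ben

Pairwise results:
  Gus vs Chen: Gus wins 26–9.
  Gus vs Ben: Ben wins 22–13.
  Gus vs Ana: Ana wins 27–8.
  Gus vs Fay: Fay wins 27–8.
  Chen vs Ben: Ben wins 18–17.
  Chen vs Ana: Ana wins 18–17.
  Chen vs Fay: Fay wins 18–17.
  Ben vs Ana: Ben wins 22–13.
  Ben vs Fay: Ben wins 22–13.
  Ana vs Fay: Fay wins 18–17.
Copeland scores (wins − losses):
  Gus: 1 − 3 = -2
  Chen: 0 − 4 = -4
  Ben: 4 − 0 = 4
  Ana: 2 − 2 = 0
  Fay: 3 − 1 = 2
Ben has the best Copeland score.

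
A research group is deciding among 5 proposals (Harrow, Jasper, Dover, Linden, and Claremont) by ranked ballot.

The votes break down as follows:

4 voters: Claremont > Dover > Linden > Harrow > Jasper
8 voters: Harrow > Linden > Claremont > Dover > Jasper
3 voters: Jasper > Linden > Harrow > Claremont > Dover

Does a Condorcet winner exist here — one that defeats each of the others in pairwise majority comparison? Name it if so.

Harrow

Head-to-head results (15 voters total):
Harrow vs Jasper: Harrow wins 12–3.
Harrow vs Dover: Harrow wins 11–4.
Harrow vs Linden: Harrow wins 8–7.
Harrow vs Claremont: Harrow wins 11–4.
Jasper vs Dover: Dover wins 12–3.
Jasper vs Linden: Linden wins 12–3.
Jasper vs Claremont: Claremont wins 12–3.
Dover vs Linden: Linden wins 11–4.
Dover vs Claremont: Claremont wins 15–0.
Linden vs Claremont: Linden wins 11–4.
Harrow beats each rival — Jasper (12–3), Dover (11–4), Linden (8–7), Claremont (11–4) — so Harrow is the Condorcet winner.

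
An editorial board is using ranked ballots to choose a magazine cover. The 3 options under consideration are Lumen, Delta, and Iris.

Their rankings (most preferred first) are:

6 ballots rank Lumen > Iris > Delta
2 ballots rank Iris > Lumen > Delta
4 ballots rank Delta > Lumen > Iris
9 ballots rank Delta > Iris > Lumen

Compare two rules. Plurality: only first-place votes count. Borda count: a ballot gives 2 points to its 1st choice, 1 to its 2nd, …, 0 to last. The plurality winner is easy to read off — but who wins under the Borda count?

Plurality first-place counts: Lumen 6, Delta 13, Iris 2 → Delta.
Borda totals: Lumen 18, Delta 26, Iris 19 → Delta.

Delta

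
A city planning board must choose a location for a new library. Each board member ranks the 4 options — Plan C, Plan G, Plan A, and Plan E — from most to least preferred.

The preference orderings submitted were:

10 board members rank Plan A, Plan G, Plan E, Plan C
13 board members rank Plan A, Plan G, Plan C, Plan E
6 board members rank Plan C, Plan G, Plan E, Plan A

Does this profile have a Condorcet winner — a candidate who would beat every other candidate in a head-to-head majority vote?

Head-to-head results (29 voters total):
Plan C vs Plan G: Plan G wins 23–6.
Plan C vs Plan A: Plan A wins 23–6.
Plan C vs Plan E: Plan C wins 19–10.
Plan G vs Plan A: Plan A wins 23–6.
Plan G vs Plan E: Plan G wins 29–0.
Plan A vs Plan E: Plan A wins 23–6.
Plan A beats each rival — Plan C (23–6), Plan G (23–6), Plan E (23–6) — so Plan A is the Condorcet winner.

Yes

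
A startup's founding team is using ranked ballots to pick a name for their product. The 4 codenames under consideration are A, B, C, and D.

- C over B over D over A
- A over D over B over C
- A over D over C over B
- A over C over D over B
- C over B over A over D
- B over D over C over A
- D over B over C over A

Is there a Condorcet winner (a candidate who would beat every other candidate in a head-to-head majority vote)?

Head-to-head results (7 voters total):
A vs B: B wins 4–3.
A vs C: C wins 4–3.
A vs D: A wins 4–3.
B vs C: C wins 4–3.
B vs D: D wins 4–3.
C vs D: D wins 4–3.
No candidate beats all others: A beats D beats B beats A, a majority cycle.

No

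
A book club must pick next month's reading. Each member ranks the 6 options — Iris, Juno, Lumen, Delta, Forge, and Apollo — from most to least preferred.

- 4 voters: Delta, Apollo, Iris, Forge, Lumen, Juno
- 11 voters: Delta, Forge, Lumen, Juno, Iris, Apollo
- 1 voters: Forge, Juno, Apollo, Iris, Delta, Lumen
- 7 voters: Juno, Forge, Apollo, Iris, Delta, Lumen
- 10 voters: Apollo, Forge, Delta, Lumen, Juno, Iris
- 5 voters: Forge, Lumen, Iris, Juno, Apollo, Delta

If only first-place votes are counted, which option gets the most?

First-place vote totals:
  Iris: 0
  Juno: 7
  Lumen: 0
  Delta: 15
  Forge: 6
  Apollo: 10
Delta has the most first-place votes.

Delta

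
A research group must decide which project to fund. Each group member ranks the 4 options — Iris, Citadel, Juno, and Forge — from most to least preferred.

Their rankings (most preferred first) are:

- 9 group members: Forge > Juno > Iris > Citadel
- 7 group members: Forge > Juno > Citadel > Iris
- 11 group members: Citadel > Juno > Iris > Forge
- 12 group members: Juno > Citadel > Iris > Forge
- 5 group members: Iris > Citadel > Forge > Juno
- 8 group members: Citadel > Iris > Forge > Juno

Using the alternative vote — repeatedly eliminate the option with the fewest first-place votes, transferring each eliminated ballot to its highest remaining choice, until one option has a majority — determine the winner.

Citadel

Round 1: Citadel 19, Forge 16, Juno 12, Iris 5. Iris has the fewest and is eliminated.
Round 2: Citadel 24, Forge 16, Juno 12. Juno has the fewest and is eliminated.
Round 3: Citadel 36, Forge 16. Citadel has a majority.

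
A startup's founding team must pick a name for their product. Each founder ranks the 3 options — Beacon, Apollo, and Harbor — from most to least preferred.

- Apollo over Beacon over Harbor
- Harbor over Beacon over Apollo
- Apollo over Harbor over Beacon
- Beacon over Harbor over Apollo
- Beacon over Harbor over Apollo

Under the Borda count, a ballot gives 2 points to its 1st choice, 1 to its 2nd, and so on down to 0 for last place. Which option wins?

Borda scores:
  Beacon: 1 + 1 + 0 + 2 + 2 = 6
  Apollo: 2 + 0 + 2 + 0 + 0 = 4
  Harbor: 0 + 2 + 1 + 1 + 1 = 5
Beacon has the highest total.

Beacon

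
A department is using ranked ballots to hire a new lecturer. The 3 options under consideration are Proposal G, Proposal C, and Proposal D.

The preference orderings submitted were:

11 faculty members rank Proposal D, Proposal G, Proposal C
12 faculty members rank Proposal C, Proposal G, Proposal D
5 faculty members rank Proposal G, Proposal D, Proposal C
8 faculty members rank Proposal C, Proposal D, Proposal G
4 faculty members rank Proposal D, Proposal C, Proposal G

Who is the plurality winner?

Proposal C

First-place vote totals:
  Proposal G: 5
  Proposal C: 20
  Proposal D: 15
Proposal C has the most first-place votes.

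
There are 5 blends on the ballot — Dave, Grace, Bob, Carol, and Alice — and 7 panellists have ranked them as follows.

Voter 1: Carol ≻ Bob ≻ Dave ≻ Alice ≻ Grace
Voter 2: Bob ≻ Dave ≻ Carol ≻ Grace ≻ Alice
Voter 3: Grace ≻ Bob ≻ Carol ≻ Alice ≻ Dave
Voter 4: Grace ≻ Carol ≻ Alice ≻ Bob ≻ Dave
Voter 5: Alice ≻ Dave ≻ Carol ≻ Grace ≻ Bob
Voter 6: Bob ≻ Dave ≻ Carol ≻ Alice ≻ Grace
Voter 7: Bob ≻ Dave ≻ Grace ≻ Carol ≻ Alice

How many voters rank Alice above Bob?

Ballots ranking Alice above Bob: 2.
Ballots ranking Bob above Alice: 5.
So 2 of 7 voters prefer Alice to Bob.

2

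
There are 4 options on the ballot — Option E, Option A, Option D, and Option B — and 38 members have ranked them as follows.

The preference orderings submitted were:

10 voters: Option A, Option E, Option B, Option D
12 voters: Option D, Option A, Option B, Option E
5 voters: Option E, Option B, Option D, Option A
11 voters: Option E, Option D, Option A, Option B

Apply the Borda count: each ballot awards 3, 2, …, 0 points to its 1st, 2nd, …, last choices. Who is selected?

Borda scores:
  Option E: 10·2 + 12·0 + 5·3 + 11·3 = 68
  Option A: 10·3 + 12·2 + 5·0 + 11·1 = 65
  Option D: 10·0 + 12·3 + 5·1 + 11·2 = 63
  Option B: 10·1 + 12·1 + 5·2 + 11·0 = 32
Option E has the highest total.

Option E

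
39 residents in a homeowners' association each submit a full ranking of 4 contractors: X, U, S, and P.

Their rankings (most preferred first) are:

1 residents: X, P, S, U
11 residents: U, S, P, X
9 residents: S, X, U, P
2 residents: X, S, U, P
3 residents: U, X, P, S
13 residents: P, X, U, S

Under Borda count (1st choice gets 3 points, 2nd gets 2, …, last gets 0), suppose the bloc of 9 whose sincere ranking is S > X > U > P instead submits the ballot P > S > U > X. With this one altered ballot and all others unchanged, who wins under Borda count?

P

Borda totals with the altered ballot: X 41, U 66, S 45, P 82.
The switch changes the winner from U to P.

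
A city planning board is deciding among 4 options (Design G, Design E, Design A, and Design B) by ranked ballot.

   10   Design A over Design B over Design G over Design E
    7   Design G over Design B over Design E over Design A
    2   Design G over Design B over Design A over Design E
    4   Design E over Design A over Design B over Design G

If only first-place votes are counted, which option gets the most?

First-place vote totals:
  Design G: 9
  Design E: 4
  Design A: 10
  Design B: 0
Design A has the most first-place votes.

Design A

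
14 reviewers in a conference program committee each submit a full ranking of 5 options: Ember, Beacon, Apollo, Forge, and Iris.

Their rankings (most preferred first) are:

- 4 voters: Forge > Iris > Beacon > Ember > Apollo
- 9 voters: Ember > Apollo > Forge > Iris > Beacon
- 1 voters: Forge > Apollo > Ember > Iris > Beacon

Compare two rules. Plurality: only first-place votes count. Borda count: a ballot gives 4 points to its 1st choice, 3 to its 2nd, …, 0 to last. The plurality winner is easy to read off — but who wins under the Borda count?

Ember

Plurality first-place counts: Ember 9, Beacon 0, Apollo 0, Forge 5, Iris 0 → Ember.
Borda totals: Ember 42, Beacon 8, Apollo 30, Forge 38, Iris 22 → Ember.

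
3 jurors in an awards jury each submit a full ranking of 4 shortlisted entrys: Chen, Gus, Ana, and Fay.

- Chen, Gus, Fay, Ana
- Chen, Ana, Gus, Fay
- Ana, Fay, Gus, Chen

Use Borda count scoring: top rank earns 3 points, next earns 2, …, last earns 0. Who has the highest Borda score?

Chen

Borda scores:
  Chen: 3 + 3 + 0 = 6
  Gus: 2 + 1 + 1 = 4
  Ana: 0 + 2 + 3 = 5
  Fay: 1 + 0 + 2 = 3
Chen has the highest total.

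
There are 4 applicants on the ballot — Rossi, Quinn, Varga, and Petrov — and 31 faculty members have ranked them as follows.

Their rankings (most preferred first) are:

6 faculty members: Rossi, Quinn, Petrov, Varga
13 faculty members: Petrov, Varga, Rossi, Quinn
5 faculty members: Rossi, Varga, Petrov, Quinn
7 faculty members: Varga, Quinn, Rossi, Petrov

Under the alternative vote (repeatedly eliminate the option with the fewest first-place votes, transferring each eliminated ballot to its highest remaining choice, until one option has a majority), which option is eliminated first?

Round 1: Petrov 13, Rossi 11, Varga 7, Quinn 0. Quinn has the fewest and is eliminated.
Round 2: Petrov 13, Rossi 11, Varga 7. Varga has the fewest and is eliminated.
Round 3: Rossi 18, Petrov 13. Rossi has a majority.

Quinn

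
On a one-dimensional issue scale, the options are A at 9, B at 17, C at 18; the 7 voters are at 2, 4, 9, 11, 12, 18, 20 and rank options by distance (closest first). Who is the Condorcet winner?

With single-peaked preferences on a line, the Condorcet winner is the candidate closest to the median voter.
The median voter (position 11) is closest to A at 9.
Check: A vs C — voters closer to A: 5 of 7.

A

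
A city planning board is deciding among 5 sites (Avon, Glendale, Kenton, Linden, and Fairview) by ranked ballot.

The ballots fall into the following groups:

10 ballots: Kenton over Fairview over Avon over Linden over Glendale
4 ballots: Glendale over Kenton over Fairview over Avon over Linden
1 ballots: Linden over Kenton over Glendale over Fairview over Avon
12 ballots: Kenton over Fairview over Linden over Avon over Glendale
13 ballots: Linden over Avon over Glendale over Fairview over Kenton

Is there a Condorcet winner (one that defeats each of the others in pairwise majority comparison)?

Head-to-head results (40 voters total):
Avon vs Glendale: Avon wins 35–5.
Avon vs Kenton: Kenton wins 27–13.
Avon vs Linden: Linden wins 26–14.
Avon vs Fairview: Fairview wins 27–13.
Glendale vs Kenton: Kenton wins 23–17.
Glendale vs Linden: Linden wins 36–4.
Glendale vs Fairview: Fairview wins 22–18.
Kenton vs Linden: Kenton wins 26–14.
Kenton vs Fairview: Kenton wins 27–13.
Linden vs Fairview: Fairview wins 26–14.
Kenton beats each rival — Avon (27–13), Glendale (23–17), Linden (26–14), Fairview (27–13) — so Kenton is the Condorcet winner.

Yes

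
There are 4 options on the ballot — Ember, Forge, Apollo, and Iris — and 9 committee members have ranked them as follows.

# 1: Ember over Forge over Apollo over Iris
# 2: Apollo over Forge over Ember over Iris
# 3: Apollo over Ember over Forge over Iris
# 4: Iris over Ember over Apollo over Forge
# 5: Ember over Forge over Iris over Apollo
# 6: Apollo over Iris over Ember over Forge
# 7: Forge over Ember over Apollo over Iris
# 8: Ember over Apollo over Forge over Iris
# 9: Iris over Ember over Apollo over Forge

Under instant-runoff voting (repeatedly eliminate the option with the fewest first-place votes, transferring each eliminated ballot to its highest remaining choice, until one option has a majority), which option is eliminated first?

Round 1: Ember 3, Apollo 3, Iris 2, Forge 1. Forge has the fewest and is eliminated.
Round 2: Ember 4, Apollo 3, Iris 2. Iris has the fewest and is eliminated.
Round 3: Ember 6, Apollo 3. Ember has a majority.

Forge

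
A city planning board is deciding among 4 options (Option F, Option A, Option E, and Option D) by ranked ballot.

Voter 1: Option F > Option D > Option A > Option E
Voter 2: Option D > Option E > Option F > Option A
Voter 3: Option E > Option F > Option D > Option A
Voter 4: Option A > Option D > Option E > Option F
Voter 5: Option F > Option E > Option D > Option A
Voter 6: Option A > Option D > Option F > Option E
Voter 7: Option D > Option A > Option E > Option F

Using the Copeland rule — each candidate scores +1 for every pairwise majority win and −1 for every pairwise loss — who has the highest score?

Option D

Pairwise results:
  Option F vs Option A: Option F wins 4–3.
  Option F vs Option E: Option E wins 4–3.
  Option F vs Option D: Option D wins 4–3.
  Option A vs Option E: Option A wins 4–3.
  Option A vs Option D: Option D wins 5–2.
  Option E vs Option D: Option D wins 5–2.
Copeland scores (wins − losses):
  Option F: 1 − 2 = -1
  Option A: 1 − 2 = -1
  Option E: 1 − 2 = -1
  Option D: 3 − 0 = 3
Option D has the best Copeland score.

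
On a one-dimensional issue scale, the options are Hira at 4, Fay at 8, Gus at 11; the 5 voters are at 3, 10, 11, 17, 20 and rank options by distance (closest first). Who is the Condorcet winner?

Gus

With single-peaked preferences on a line, the Condorcet winner is the candidate closest to the median voter.
The median voter (position 11) is closest to Gus at 11.
Check: Gus vs Fay — voters closer to Gus: 4 of 5.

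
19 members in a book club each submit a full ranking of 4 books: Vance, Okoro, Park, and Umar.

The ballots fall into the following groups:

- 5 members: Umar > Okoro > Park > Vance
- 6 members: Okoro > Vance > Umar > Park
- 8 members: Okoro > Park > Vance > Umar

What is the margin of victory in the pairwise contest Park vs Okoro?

19

Ballots ranking Park above Okoro: 0.
Ballots ranking Okoro above Park: 5+6+8 = 19.
Okoro wins 19–0, a margin of 19.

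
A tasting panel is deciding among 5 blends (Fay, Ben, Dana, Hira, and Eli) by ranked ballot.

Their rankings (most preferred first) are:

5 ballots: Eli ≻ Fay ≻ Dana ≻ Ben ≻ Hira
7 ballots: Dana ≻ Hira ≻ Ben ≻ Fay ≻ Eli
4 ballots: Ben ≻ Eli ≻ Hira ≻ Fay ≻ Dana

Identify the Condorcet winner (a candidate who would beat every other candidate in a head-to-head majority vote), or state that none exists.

Head-to-head results (16 voters total):
Fay vs Ben: Ben wins 11–5.
Fay vs Dana: Fay wins 9–7.
Fay vs Hira: Hira wins 11–5.
Fay vs Eli: Eli wins 9–7.
Ben vs Dana: Dana wins 12–4.
Ben vs Hira: Ben wins 9–7.
Ben vs Eli: Ben wins 11–5.
Dana vs Hira: Dana wins 12–4.
Dana vs Eli: Eli wins 9–7.
Hira vs Eli: Eli wins 9–7.
No candidate beats all others: Fay beats Dana beats Ben beats Fay, a majority cycle.

None — there is no Condorcet winner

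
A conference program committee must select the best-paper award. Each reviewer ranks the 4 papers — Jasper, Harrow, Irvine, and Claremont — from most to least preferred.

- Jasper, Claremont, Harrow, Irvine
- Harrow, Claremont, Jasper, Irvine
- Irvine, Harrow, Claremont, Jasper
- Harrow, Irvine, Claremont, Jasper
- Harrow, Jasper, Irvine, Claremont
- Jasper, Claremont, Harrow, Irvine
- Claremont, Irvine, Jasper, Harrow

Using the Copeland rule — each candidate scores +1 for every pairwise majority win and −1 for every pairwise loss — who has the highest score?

Harrow

Pairwise results:
  Jasper vs Harrow: Harrow wins 4–3.
  Jasper vs Irvine: Jasper wins 4–3.
  Jasper vs Claremont: Claremont wins 4–3.
  Harrow vs Irvine: Harrow wins 5–2.
  Harrow vs Claremont: Harrow wins 4–3.
  Irvine vs Claremont: Claremont wins 4–3.
Copeland scores (wins − losses):
  Jasper: 1 − 2 = -1
  Harrow: 3 − 0 = 3
  Irvine: 0 − 3 = -3
  Claremont: 2 − 1 = 1
Harrow has the best Copeland score.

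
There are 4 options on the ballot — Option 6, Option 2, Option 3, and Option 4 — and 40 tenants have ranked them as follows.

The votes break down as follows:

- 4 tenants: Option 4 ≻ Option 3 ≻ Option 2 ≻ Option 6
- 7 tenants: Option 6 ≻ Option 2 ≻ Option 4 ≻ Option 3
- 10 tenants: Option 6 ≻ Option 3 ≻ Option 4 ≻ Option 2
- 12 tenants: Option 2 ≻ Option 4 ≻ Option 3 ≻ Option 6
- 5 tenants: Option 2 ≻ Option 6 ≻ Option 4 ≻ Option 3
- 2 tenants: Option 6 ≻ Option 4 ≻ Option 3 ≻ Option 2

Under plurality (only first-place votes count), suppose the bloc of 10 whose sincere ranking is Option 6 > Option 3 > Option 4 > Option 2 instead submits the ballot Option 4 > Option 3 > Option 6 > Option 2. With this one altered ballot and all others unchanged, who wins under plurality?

Option 2

First-place totals with the altered ballot: Option 6 9, Option 2 17, Option 3 0, Option 4 14.
The switch changes the winner from Option 6 to Option 2.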